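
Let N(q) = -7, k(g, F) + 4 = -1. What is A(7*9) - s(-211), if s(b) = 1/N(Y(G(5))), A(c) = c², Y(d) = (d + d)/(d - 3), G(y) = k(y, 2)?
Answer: 27784/7 ≈ 3969.1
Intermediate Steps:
k(g, F) = -5 (k(g, F) = -4 - 1 = -5)
G(y) = -5
Y(d) = 2*d/(-3 + d) (Y(d) = (2*d)/(-3 + d) = 2*d/(-3 + d))
s(b) = -⅐ (s(b) = 1/(-7) = -⅐)
A(7*9) - s(-211) = (7*9)² - 1*(-⅐) = 63² + ⅐ = 3969 + ⅐ = 27784/7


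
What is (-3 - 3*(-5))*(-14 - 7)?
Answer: -252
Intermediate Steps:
(-3 - 3*(-5))*(-14 - 7) = (-3 + 15)*(-21) = 12*(-21) = -252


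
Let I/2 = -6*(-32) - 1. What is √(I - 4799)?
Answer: I*√4417 ≈ 66.461*I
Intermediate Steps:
I = 382 (I = 2*(-6*(-32) - 1) = 2*(192 - 1) = 2*191 = 382)
√(I - 4799) = √(382 - 4799) = √(-4417) = I*√4417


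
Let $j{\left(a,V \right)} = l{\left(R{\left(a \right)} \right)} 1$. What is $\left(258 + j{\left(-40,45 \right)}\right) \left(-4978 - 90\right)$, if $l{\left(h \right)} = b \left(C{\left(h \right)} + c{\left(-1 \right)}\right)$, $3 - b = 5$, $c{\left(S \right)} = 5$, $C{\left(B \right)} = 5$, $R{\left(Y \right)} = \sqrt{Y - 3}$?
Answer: $-1206184$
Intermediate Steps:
$R{\left(Y \right)} = \sqrt{-3 + Y}$
$b = -2$ ($b = 3 - 5 = -2$)
$l{\left(h \right)} = -20$ ($l{\left(h \right)} = - 2 \left(5 + 5\right) = \left(-2\right) 10 = -20$)
$j{\left(a,V \right)} = -20$ ($j{\left(a,V \right)} = \left(-20\right) 1 = -20$)
$\left(258 + j{\left(-40,45 \right)}\right) \left(-4978 - 90\right) = \left(258 - 20\right) \left(-4978 - 90\right) = 238 \left(-5068\right) = -1206184$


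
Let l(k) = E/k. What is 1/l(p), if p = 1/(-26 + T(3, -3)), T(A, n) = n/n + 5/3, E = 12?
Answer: -1/280 ≈ -0.0035714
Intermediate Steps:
T(A, n) = 8/3 (T(A, n) = 1 + 5*(⅓) = 1 + 5/3 = 8/3)
p = -3/70 (p = 1/(-26 + 8/3) = 1/(-70/3) = -3/70 ≈ -0.042857)
l(k) = 12/k
1/l(p) = 1/(12/(-3/70)) = 1/(12*(-70/3)) = 1/(-280) = -1/280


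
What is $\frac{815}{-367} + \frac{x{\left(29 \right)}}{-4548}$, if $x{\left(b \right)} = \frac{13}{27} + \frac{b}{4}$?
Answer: $- \frac{400621405}{180264528} \approx -2.2224$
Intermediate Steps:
$x{\left(b \right)} = \frac{13}{27} + \frac{b}{4}$ ($x{\left(b \right)} = 13 \cdot \frac{1}{27} + b \frac{1}{4} = \frac{13}{27} + \frac{b}{4}$)
$\frac{815}{-367} + \frac{x{\left(29 \right)}}{-4548} = \frac{815}{-367} + \frac{\frac{13}{27} + \frac{1}{4} \cdot 29}{-4548} = 815 \left(- \frac{1}{367}\right) + \left(\frac{13}{27} + \frac{29}{4}\right) \left(- \frac{1}{4548}\right) = - \frac{815}{367} + \frac{835}{108} \left(- \frac{1}{4548}\right) = - \frac{815}{367} - \frac{835}{491184} = - \frac{400621405}{180264528}$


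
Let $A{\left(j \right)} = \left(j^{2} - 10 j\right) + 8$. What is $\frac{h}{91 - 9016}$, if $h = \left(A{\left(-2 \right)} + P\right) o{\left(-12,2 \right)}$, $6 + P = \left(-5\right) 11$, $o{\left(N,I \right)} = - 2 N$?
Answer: $\frac{232}{2975} \approx 0.077983$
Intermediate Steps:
$A{\left(j \right)} = 8 + j^{2} - 10 j$
$P = -61$ ($P = -6 - 55 = -61$)
$h = -696$ ($h = \left(\left(8 + \left(-2\right)^{2} - -20\right) - 61\right) \left(\left(-2\right) \left(-12\right)\right) = \left(\left(8 + 4 + 20\right) - 61\right) 24 = \left(32 - 61\right) 24 = \left(-29\right) 24 = -696$)
$\frac{h}{91 - 9016} = - \frac{696}{91 - 9016} = - \frac{696}{-8925} = \left(-696\right) \left(- \frac{1}{8925}\right) = \frac{232}{2975}$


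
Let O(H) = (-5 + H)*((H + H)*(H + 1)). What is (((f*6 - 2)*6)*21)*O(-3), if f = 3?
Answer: -193536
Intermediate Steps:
O(H) = 2*H*(1 + H)*(-5 + H) (O(H) = (-5 + H)*((2*H)*(1 + H)) = (-5 + H)*(2*H*(1 + H)) = 2*H*(1 + H)*(-5 + H))
(((f*6 - 2)*6)*21)*O(-3) = (((3*6 - 2)*6)*21)*(2*(-3)*(-5 + (-3)² - 4*(-3))) = (((18 - 2)*6)*21)*(2*(-3)*(-5 + 9 + 12)) = ((16*6)*21)*(2*(-3)*16) = (96*21)*(-96) = 2016*(-96) = -193536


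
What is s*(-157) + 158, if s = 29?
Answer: -4395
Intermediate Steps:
s*(-157) + 158 = 29*(-157) + 158 = -4553 + 158 = -4395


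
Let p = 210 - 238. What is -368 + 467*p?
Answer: -13444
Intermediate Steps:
p = -28
-368 + 467*p = -368 + 467*(-28) = -368 - 13076 = -13444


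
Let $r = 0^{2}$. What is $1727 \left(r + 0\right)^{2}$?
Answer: $0$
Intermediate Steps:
$r = 0$
$1727 \left(r + 0\right)^{2} = 1727 \left(0 + 0\right)^{2} = 1727 \cdot 0^{2} = 1727 \cdot 0 = 0$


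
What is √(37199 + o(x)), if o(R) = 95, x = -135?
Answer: √37294 ≈ 193.12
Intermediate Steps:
√(37199 + o(x)) = √(37199 + 95) = √37294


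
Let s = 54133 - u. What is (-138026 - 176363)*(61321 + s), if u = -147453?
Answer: -82655068823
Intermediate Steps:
s = 201586 (s = 54133 - 1*(-147453) = 54133 + 147453 = 201586)
(-138026 - 176363)*(61321 + s) = (-138026 - 176363)*(61321 + 201586) = -314389*262907 = -82655068823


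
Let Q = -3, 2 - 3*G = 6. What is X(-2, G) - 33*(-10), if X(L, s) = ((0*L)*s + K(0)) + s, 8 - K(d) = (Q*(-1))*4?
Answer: 974/3 ≈ 324.67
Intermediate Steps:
G = -4/3 (G = ⅔ - ⅓*6 = ⅔ - 2 = -4/3 ≈ -1.3333)
K(d) = -4 (K(d) = 8 - (-3*(-1))*4 = 8 - 3*4 = 8 - 1*12 = 8 - 12 = -4)
X(L, s) = -4 + s (X(L, s) = ((0*L)*s - 4) + s = (0*s - 4) + s = (0 - 4) + s = -4 + s)
X(-2, G) - 33*(-10) = (-4 - 4/3) - 33*(-10) = -16/3 + 330 = 974/3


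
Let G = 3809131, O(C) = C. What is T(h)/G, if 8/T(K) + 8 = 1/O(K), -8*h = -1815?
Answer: -1815/6909763634 ≈ -2.6267e-7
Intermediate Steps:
h = 1815/8 (h = -⅛*(-1815) = 1815/8 ≈ 226.88)
T(K) = 8/(-8 + 1/K)
T(h)/G = -8*1815/8/(-1 + 8*(1815/8))/3809131 = -8*1815/8/(-1 + 1815)*(1/3809131) = -8*1815/8/1814*(1/3809131) = -8*1815/8*1/1814*(1/3809131) = -1815/1814*1/3809131 = -1815/6909763634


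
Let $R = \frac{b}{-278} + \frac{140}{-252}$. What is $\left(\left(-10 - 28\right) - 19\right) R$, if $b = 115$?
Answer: $\frac{46075}{834} \approx 55.246$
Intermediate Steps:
$R = - \frac{2425}{2502}$ ($R = \frac{115}{-278} + \frac{140}{-252} = 115 \left(- \frac{1}{278}\right) + 140 \left(- \frac{1}{252}\right) = - \frac{115}{278} - \frac{5}{9} = - \frac{2425}{2502} \approx -0.96922$)
$\left(\left(-10 - 28\right) - 19\right) R = \left(\left(-10 - 28\right) - 19\right) \left(- \frac{2425}{2502}\right) = \left(-38 - 19\right) \left(- \frac{2425}{2502}\right) = \left(-57\right) \left(- \frac{2425}{2502}\right) = \frac{46075}{834}$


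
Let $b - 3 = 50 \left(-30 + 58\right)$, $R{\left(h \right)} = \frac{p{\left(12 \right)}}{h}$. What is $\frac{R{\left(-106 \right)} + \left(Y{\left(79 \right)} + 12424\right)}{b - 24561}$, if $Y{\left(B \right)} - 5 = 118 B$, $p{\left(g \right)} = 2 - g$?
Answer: $- \frac{576404}{613687} \approx -0.93925$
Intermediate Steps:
$R{\left(h \right)} = - \frac{10}{h}$ ($R{\left(h \right)} = \frac{2 - 12}{h} = - \frac{10}{h}$)
$Y{\left(B \right)} = 5 + 118 B$
$b = 1403$ ($b = 3 + 50 \left(-30 + 58\right) = 3 + 50 \cdot 28 = 3 + 1400 = 1403$)
$\frac{R{\left(-106 \right)} + \left(Y{\left(79 \right)} + 12424\right)}{b - 24561} = \frac{- \frac{10}{-106} + \left(\left(5 + 118 \cdot 79\right) + 12424\right)}{1403 - 24561} = \frac{\left(-10\right) \left(- \frac{1}{106}\right) + \left(\left(5 + 9322\right) + 12424\right)}{-23158} = \left(\frac{5}{53} + \left(9327 + 12424\right)\right) \left(- \frac{1}{23158}\right) = \left(\frac{5}{53} + 21751\right) \left(- \frac{1}{23158}\right) = \frac{1152808}{53} \left(- \frac{1}{23158}\right) = - \frac{576404}{613687}$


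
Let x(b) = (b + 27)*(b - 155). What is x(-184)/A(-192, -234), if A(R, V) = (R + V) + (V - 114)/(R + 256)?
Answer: -283856/2301 ≈ -123.36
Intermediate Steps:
x(b) = (-155 + b)*(27 + b) (x(b) = (27 + b)*(-155 + b) = (-155 + b)*(27 + b))
A(R, V) = R + V + (-114 + V)/(256 + R) (A(R, V) = (R + V) + (-114 + V)/(256 + R) = R + V + (-114 + V)/(256 + R))
x(-184)/A(-192, -234) = (-4185 + (-184)**2 - 128*(-184))/(((-114 + (-192)**2 + 256*(-192) + 257*(-234) - 192*(-234))/(256 - 192))) = (-4185 + 33856 + 23552)/(((-114 + 36864 - 49152 - 60138 + 44928)/64)) = 53223/(((1/64)*(-27612))) = 53223/(-6903/16) = 53223*(-16/6903) = -283856/2301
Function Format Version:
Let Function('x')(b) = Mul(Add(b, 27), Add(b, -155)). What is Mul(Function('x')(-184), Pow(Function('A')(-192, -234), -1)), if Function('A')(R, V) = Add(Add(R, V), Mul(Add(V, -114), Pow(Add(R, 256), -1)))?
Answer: Rational(-283856, 2301) ≈ -123.36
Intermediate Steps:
Function('x')(b) = Mul(Add(-155, b), Add(27, b)) (Function('x')(b) = Mul(Add(27, b), Add(-155, b)) = Mul(Add(-155, b), Add(27, b)))
Function('A')(R, V) = Add(R, V, Mul(Pow(Add(256, R), -1), Add(-114, V))) (Function('A')(R, V) = Add(Add(R, V), Mul(Add(-114, V), Pow(Add(256, R), -1))) = Add(Add(R, V), Mul(Pow(Add(256, R), -1), Add(-114, V))) = Add(R, V, Mul(Pow(Add(256, R), -1), Add(-114, V))))
Mul(Function('x')(-184), Pow(Function('A')(-192, -234), -1)) = Mul(Add(-4185, Pow(-184, 2), Mul(-128, -184)), Pow(Mul(Pow(Add(256, -192), -1), Add(-114, Pow(-192, 2), Mul(256, -192), Mul(257, -234), Mul(-192, -234))), -1)) = Mul(Add(-4185, 33856, 23552), Pow(Mul(Pow(64, -1), Add(-114, 36864, -49152, -60138, 44928)), -1)) = Mul(53223, Pow(Mul(Rational(1, 64), -27612), -1)) = Mul(53223, Pow(Rational(-6903, 16), -1)) = Mul(53223, Rational(-16, 6903)) = Rational(-283856, 2301)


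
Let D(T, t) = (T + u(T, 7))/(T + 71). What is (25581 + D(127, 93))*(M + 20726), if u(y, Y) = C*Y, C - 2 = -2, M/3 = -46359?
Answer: -599467342915/198 ≈ -3.0276e+9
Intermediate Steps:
M = -139077 (M = 3*(-46359) = -139077)
C = 0 (C = 2 - 2 = 0)
u(y, Y) = 0 (u(y, Y) = 0*Y = 0)
D(T, t) = T/(71 + T) (D(T, t) = (T + 0)/(T + 71) = T/(71 + T))
(25581 + D(127, 93))*(M + 20726) = (25581 + 127/(71 + 127))*(-139077 + 20726) = (25581 + 127/198)*(-118351) = (5065165/198)*(-118351) = -599467342915/198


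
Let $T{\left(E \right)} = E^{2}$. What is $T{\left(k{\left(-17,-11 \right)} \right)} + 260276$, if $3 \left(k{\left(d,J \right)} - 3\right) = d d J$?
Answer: $\frac{12391384}{9} \approx 1.3768 \cdot 10^{6}$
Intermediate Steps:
$k{\left(d,J \right)} = 3 + \frac{J d^{2}}{3}$ ($k{\left(d,J \right)} = 3 + \frac{d d J}{3} = 3 + \frac{d^{2} J}{3} = 3 + \frac{J d^{2}}{3}$)
$T{\left(k{\left(-17,-11 \right)} \right)} + 260276 = \left(3 + \frac{1}{3} \left(-11\right) \left(-17\right)^{2}\right)^{2} + 260276 = \left(3 + \frac{1}{3} \left(-11\right) 289\right)^{2} + 260276 = \left(3 - \frac{3179}{3}\right)^{2} + 260276 = \left(- \frac{3170}{3}\right)^{2} + 260276 = \frac{10048900}{9} + 260276 = \frac{12391384}{9}$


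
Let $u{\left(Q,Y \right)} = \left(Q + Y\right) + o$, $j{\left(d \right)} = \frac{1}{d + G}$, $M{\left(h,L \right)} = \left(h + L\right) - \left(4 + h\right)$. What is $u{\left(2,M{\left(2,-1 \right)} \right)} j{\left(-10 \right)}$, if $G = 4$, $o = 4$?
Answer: $- \frac{1}{6} \approx -0.16667$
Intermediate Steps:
$M{\left(h,L \right)} = -4 + L$ ($M{\left(h,L \right)} = \left(L + h\right) - \left(4 + h\right) = -4 + L$)
$j{\left(d \right)} = \frac{1}{4 + d}$ ($j{\left(d \right)} = \frac{1}{d + 4} = \frac{1}{4 + d}$)
$u{\left(Q,Y \right)} = 4 + Q + Y$ ($u{\left(Q,Y \right)} = \left(Q + Y\right) + 4 = 4 + Q + Y$)
$u{\left(2,M{\left(2,-1 \right)} \right)} j{\left(-10 \right)} = \frac{4 + 2 - 5}{4 - 10} = \frac{4 + 2 - 5}{-6} = 1 \left(- \frac{1}{6}\right) = - \frac{1}{6}$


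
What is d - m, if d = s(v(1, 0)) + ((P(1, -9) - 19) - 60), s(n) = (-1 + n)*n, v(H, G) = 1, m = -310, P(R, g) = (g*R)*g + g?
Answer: 303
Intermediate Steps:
P(R, g) = g + R*g**2 (P(R, g) = (R*g)*g + g = R*g**2 + g = g + R*g**2)
s(n) = n*(-1 + n)
d = -7 (d = 1*(-1 + 1) + ((-9*(1 + 1*(-9)) - 19) - 60) = 1*0 + ((-9*(1 - 9) - 19) - 60) = 0 + ((-9*(-8) - 19) - 60) = 0 + ((72 - 19) - 60) = 0 + (53 - 60) = 0 - 7 = -7)
d - m = -7 - 1*(-310) = -7 + 310 = 303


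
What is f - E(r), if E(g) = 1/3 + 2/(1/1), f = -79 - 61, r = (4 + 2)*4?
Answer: -427/3 ≈ -142.33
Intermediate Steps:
r = 24 (r = 6*4 = 24)
f = -140
E(g) = 7/3 (E(g) = 1*(1/3) + 2/1 = 1/3 + 2*1 = 1/3 + 2 = 7/3)
f - E(r) = -140 - 1*7/3 = -140 - 7/3 = -427/3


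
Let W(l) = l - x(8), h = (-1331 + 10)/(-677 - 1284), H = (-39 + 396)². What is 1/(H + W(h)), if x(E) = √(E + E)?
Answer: 1961/249920966 ≈ 7.8465e-6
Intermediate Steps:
H = 127449 (H = 357² = 127449)
x(E) = √2*√E (x(E) = √(2*E) = √2*√E)
h = 1321/1961 (h = -1321/(-1961) = -1321*(-1/1961) = 1321/1961 ≈ 0.67364)
W(l) = -4 + l (W(l) = l - √2*√8 = l - √2*2*√2 = l - 1*4 = l - 4 = -4 + l)
1/(H + W(h)) = 1/(127449 + (-4 + 1321/1961)) = 1/(127449 - 6523/1961) = 1/(249920966/1961) = 1961/249920966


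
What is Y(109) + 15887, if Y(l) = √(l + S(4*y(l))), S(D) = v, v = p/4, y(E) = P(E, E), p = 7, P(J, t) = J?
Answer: 15887 + √443/2 ≈ 15898.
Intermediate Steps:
y(E) = E
v = 7/4 ≈ 1.7500
S(D) = 7/4
Y(l) = √(7/4 + l) (Y(l) = √(l + 7/4) = √(7/4 + l))
Y(109) + 15887 = √(7 + 4*109)/2 + 15887 = √(7 + 436)/2 + 15887 = √443/2 + 15887 = 15887 + √443/2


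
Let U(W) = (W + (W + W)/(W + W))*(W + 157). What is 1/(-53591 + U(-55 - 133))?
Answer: -1/47794 ≈ -2.0923e-5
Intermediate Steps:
U(W) = (1 + W)*(157 + W) (U(W) = (W + (2*W)/((2*W)))*(157 + W) = (W + (2*W)*(1/(2*W)))*(157 + W) = (W + 1)*(157 + W) = (1 + W)*(157 + W))
1/(-53591 + U(-55 - 133)) = 1/(-53591 + (157 + (-55 - 133)² + 158*(-55 - 133))) = 1/(-53591 + (157 + (-188)² + 158*(-188))) = 1/(-53591 + (157 + 35344 - 29704)) = 1/(-53591 + 5797) = 1/(-47794) = -1/47794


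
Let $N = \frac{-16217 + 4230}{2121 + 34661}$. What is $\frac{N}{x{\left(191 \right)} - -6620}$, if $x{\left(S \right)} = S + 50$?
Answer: $- \frac{11987}{252361302} \approx -4.7499 \cdot 10^{-5}$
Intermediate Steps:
$x{\left(S \right)} = 50 + S$
$N = - \frac{11987}{36782} \approx -0.32589$
$\frac{N}{x{\left(191 \right)} - -6620} = - \frac{11987}{36782 \left(\left(50 + 191\right) - -6620\right)} = - \frac{11987}{36782 \left(241 + 6620\right)} = - \frac{11987}{36782 \cdot 6861} = \left(- \frac{11987}{36782}\right) \frac{1}{6861} = - \frac{11987}{252361302}$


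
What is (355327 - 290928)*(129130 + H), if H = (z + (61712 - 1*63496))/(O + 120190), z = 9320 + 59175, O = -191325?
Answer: 591543186435761/71135 ≈ 8.3158e+9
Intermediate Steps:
z = 68495
H = -66711/71135 (H = (68495 + (61712 - 1*63496))/(-191325 + 120190) = (68495 + (61712 - 63496))/(-71135) = (68495 - 1784)*(-1/71135) = 66711*(-1/71135) = -66711/71135 ≈ -0.93781)
(355327 - 290928)*(129130 + H) = (355327 - 290928)*(129130 - 66711/71135) = 64399*(9185595839/71135) = 591543186435761/71135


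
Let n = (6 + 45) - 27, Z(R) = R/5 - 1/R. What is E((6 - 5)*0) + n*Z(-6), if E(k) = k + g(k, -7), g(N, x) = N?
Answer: -124/5 ≈ -24.800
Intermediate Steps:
Z(R) = -1/R + R/5 (Z(R) = R*(⅕) - 1/R = R/5 - 1/R = -1/R + R/5)
n = 24 (n = 51 - 27 = 24)
E(k) = 2*k (E(k) = k + k = 2*k)
E((6 - 5)*0) + n*Z(-6) = 2*((6 - 5)*0) + 24*(-1/(-6) + (⅕)*(-6)) = 2*(1*0) + 24*(-1*(-⅙) - 6/5) = 2*0 + 24*(⅙ - 6/5) = 0 + 24*(-31/30) = 0 - 124/5 = -124/5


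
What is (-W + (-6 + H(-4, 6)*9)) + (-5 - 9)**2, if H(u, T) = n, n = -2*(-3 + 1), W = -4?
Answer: 230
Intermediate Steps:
n = 4 (n = -2*(-2) = 4)
H(u, T) = 4
(-W + (-6 + H(-4, 6)*9)) + (-5 - 9)**2 = (-1*(-4) + (-6 + 4*9)) + (-5 - 9)**2 = (4 + (-6 + 36)) + (-14)**2 = (4 + 30) + 196 = 34 + 196 = 230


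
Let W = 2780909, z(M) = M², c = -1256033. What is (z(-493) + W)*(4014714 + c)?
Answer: 8342135479398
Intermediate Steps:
(z(-493) + W)*(4014714 + c) = ((-493)² + 2780909)*(4014714 - 1256033) = (243049 + 2780909)*2758681 = 3023958*2758681 = 8342135479398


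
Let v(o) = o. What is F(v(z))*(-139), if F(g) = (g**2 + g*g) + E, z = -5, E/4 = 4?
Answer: -9174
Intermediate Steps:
E = 16 (E = 4*4 = 16)
F(g) = 16 + 2*g**2 (F(g) = (g**2 + g*g) + 16 = (g**2 + g**2) + 16 = 2*g**2 + 16 = 16 + 2*g**2)
F(v(z))*(-139) = (16 + 2*(-5)**2)*(-139) = (16 + 2*25)*(-139) = (16 + 50)*(-139) = 66*(-139) = -9174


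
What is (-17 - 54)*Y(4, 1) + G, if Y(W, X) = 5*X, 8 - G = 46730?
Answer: -47077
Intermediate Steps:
G = -46722 (G = 8 - 1*46730 = 8 - 46730 = -46722)
(-17 - 54)*Y(4, 1) + G = (-17 - 54)*(5*1) - 46722 = -71*5 - 46722 = -355 - 46722 = -47077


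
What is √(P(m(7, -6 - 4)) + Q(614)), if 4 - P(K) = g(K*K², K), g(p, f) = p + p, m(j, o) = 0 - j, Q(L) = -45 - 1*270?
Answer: 5*√15 ≈ 19.365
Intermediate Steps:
Q(L) = -315 (Q(L) = -45 - 270 = -315)
m(j, o) = -j
g(p, f) = 2*p
P(K) = 4 - 2*K³ (P(K) = 4 - 2*K*K² = 4 - 2*K³)
√(P(m(7, -6 - 4)) + Q(614)) = √((4 - 2*(-1*7)³) - 315) = √((4 - 2*(-7)³) - 315) = √((4 - 2*(-343)) - 315) = √((4 + 686) - 315) = √(690 - 315) = √375 = 5*√15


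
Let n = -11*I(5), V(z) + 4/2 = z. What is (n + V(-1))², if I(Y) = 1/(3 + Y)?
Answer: 1225/64 ≈ 19.141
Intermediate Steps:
V(z) = -2 + z
n = -11/8 (n = -11/(3 + 5) = -11/8 ≈ -1.3750)
(n + V(-1))² = (-11/8 + (-2 - 1))² = (-11/8 - 3)² = (-35/8)² = 1225/64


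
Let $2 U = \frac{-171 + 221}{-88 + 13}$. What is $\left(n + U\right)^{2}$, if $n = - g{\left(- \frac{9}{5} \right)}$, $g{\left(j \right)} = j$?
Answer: $\frac{484}{225} \approx 2.1511$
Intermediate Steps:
$n = \frac{9}{5}$ ($n = - \frac{-9}{5} = \left(-1\right) \left(- \frac{9}{5}\right) = \frac{9}{5} \approx 1.8$)
$U = - \frac{1}{3}$ ($U = \frac{\left(-171 + 221\right) \frac{1}{-88 + 13}}{2} = \frac{50 \frac{1}{-75}}{2} = \frac{50 \left(- \frac{1}{75}\right)}{2} = \frac{1}{2} \left(- \frac{2}{3}\right) = - \frac{1}{3} \approx -0.33333$)
$\left(n + U\right)^{2} = \left(\frac{9}{5} - \frac{1}{3}\right)^{2} = \left(\frac{22}{15}\right)^{2} = \frac{484}{225}$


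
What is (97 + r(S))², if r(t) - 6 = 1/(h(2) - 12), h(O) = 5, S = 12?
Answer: 518400/49 ≈ 10580.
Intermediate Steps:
r(t) = 41/7 (r(t) = 6 + 1/(5 - 12) = 6 + 1/(-7) = 6 - ⅐ = 41/7)
(97 + r(S))² = (97 + 41/7)² = (720/7)² = 518400/49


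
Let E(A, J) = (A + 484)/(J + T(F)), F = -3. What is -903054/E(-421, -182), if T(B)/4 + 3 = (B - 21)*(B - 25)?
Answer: -750738892/21 ≈ -3.5749e+7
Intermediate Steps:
T(B) = -12 + 4*(-25 + B)*(-21 + B) (T(B) = -12 + 4*((B - 21)*(B - 25)) = -12 + 4*((-21 + B)*(-25 + B)) = -12 + 4*((-25 + B)*(-21 + B)) = -12 + 4*(-25 + B)*(-21 + B))
E(A, J) = (484 + A)/(2676 + J) (E(A, J) = (A + 484)/(J + (2088 - 184*(-3) + 4*(-3)**2)) = (484 + A)/(J + (2088 + 552 + 4*9)) = (484 + A)/(J + (2088 + 552 + 36)) = (484 + A)/(J + 2676) = (484 + A)/(2676 + J))
-903054/E(-421, -182) = -903054*(2676 - 182)/(484 - 421) = -903054/(63/2494) = -903054/((1/2494)*63) = -903054/63/2494 = -903054*2494/63 = -750738892/21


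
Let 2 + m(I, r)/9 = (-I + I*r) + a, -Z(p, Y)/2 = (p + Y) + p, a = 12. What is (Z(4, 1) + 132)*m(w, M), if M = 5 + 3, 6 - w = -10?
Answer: 125172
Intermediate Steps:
w = 16 (w = 6 - 1*(-10) = 6 + 10 = 16)
M = 8
Z(p, Y) = -4*p - 2*Y (Z(p, Y) = -2*((p + Y) + p) = -2*((Y + p) + p) = -2*(Y + 2*p) = -4*p - 2*Y)
m(I, r) = 90 - 9*I + 9*I*r (m(I, r) = -18 + 9*((-I + I*r) + 12) = -18 + 9*(12 - I + I*r) = -18 + (108 - 9*I + 9*I*r) = 90 - 9*I + 9*I*r)
(Z(4, 1) + 132)*m(w, M) = ((-4*4 - 2*1) + 132)*(90 - 9*16 + 9*16*8) = ((-16 - 2) + 132)*(90 - 144 + 1152) = (-18 + 132)*1098 = 114*1098 = 125172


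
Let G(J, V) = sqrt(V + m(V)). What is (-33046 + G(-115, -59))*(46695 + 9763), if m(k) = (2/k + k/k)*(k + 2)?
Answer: -1865711068 + 56458*I*sqrt(397070)/59 ≈ -1.8657e+9 + 6.0299e+5*I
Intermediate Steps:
m(k) = (1 + 2/k)*(2 + k) (m(k) = (2/k + 1)*(2 + k) = (1 + 2/k)*(2 + k))
G(J, V) = sqrt(V + (2 + V)**2/V)
(-33046 + G(-115, -59))*(46695 + 9763) = (-33046 + sqrt(4 + 2*(-59) + 4/(-59)))*(46695 + 9763) = (-33046 + sqrt(4 - 118 + 4*(-1/59)))*56458 = (-33046 + sqrt(4 - 118 - 4/59))*56458 = (-33046 + sqrt(-6730/59))*56458 = (-33046 + I*sqrt(397070)/59)*56458 = -1865711068 + 56458*I*sqrt(397070)/59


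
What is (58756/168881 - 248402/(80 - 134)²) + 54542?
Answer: 13408905215083/246228498 ≈ 54457.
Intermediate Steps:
(58756/168881 - 248402/(80 - 134)²) + 54542 = (58756*(1/168881) - 248402/((-54)²)) + 54542 = (58756/168881 - 248402/2916) + 54542 = (58756/168881 - 248402*1/2916) + 54542 = (58756/168881 - 124201/1458) + 54542 = -20889522833/246228498 + 54542 = 13408905215083/246228498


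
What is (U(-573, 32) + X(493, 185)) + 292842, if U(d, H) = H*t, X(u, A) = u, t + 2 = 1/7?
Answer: 2052929/7 ≈ 2.9328e+5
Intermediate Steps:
t = -13/7 (t = -2 + 1/7 = -13/7 ≈ -1.8571)
U(d, H) = -13*H/7 (U(d, H) = H*(-13/7) = -13*H/7)
(U(-573, 32) + X(493, 185)) + 292842 = (-13/7*32 + 493) + 292842 = (-416/7 + 493) + 292842 = 3035/7 + 292842 = 2052929/7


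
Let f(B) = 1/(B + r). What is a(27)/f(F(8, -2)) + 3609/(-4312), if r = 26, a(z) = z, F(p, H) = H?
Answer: 2790567/4312 ≈ 647.16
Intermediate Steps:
f(B) = 1/(26 + B) (f(B) = 1/(B + 26) = 1/(26 + B))
a(27)/f(F(8, -2)) + 3609/(-4312) = 27/(1/(26 - 2)) + 3609/(-4312) = 27/(1/24) + 3609*(-1/4312) = 27/(1/24) - 3609/4312 = 27*24 - 3609/4312 = 648 - 3609/4312 = 2790567/4312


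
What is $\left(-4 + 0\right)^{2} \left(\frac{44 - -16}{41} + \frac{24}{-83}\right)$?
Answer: $\frac{63936}{3403} \approx 18.788$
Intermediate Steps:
$\left(-4 + 0\right)^{2} \left(\frac{44 - -16}{41} + \frac{24}{-83}\right) = \left(-4\right)^{2} \left(\left(44 + 16\right) \frac{1}{41} + 24 \left(- \frac{1}{83}\right)\right) = 16 \left(60 \cdot \frac{1}{41} - \frac{24}{83}\right) = 16 \left(\frac{60}{41} - \frac{24}{83}\right) = 16 \cdot \frac{3996}{3403} = \frac{63936}{3403}$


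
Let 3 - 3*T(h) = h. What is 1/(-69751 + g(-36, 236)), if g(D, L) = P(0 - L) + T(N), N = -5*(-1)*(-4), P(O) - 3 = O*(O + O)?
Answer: 3/124955 ≈ 2.4009e-5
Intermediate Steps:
P(O) = 3 + 2*O² (P(O) = 3 + O*(O + O) = 3 + O*(2*O) = 3 + 2*O²)
N = -20 (N = 5*(-4) = -20)
T(h) = 1 - h/3
g(D, L) = 32/3 + 2*L² (g(D, L) = (3 + 2*(0 - L)²) + (1 - ⅓*(-20)) = (3 + 2*(-L)²) + (1 + 20/3) = (3 + 2*L²) + 23/3 = 32/3 + 2*L²)
1/(-69751 + g(-36, 236)) = 1/(-69751 + (32/3 + 2*236²)) = 1/(-69751 + (32/3 + 2*55696)) = 1/(-69751 + (32/3 + 111392)) = 1/(-69751 + 334208/3) = 1/(124955/3) = 3/124955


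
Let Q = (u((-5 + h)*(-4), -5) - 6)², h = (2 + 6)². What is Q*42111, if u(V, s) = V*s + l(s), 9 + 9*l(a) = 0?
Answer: 57941746119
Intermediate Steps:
l(a) = -1 (l(a) = -1 + (⅑)*0 = -1 + 0 = -1)
h = 64 (h = 8² = 64)
u(V, s) = -1 + V*s (u(V, s) = V*s - 1 = -1 + V*s)
Q = 1375929 (Q = ((-1 + ((-5 + 64)*(-4))*(-5)) - 6)² = ((-1 + (59*(-4))*(-5)) - 6)² = ((-1 - 236*(-5)) - 6)² = ((-1 + 1180) - 6)² = (1179 - 6)² = 1173² = 1375929)
Q*42111 = 1375929*42111 = 57941746119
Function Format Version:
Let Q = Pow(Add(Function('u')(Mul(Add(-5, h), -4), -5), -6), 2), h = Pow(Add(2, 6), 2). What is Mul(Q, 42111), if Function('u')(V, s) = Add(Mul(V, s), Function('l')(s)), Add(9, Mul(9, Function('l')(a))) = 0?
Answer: 57941746119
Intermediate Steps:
Function('l')(a) = -1 (Function('l')(a) = Add(-1, Mul(Rational(1, 9), 0)) = Add(-1, 0) = -1)
h = 64 (h = Pow(8, 2) = 64)
Function('u')(V, s) = Add(-1, Mul(V, s)) (Function('u')(V, s) = Add(Mul(V, s), -1) = Add(-1, Mul(V, s)))
Q = 1375929 (Q = Pow(Add(Add(-1, Mul(Mul(Add(-5, 64), -4), -5)), -6), 2) = Pow(Add(Add(-1, Mul(Mul(59, -4), -5)), -6), 2) = Pow(Add(Add(-1, Mul(-236, -5)), -6), 2) = Pow(Add(Add(-1, 1180), -6), 2) = Pow(Add(1179, -6), 2) = Pow(1173, 2) = 1375929)
Mul(Q, 42111) = Mul(1375929, 42111) = 57941746119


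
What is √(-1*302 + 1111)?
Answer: √809 ≈ 28.443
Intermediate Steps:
√(-1*302 + 1111) = √(-302 + 1111) = √809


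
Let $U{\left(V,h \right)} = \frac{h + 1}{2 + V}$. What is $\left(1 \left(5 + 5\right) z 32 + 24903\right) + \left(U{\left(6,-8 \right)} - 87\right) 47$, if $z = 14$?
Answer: $\frac{202023}{8} \approx 25253.0$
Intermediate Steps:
$U{\left(V,h \right)} = \frac{1 + h}{2 + V}$
$\left(1 \left(5 + 5\right) z 32 + 24903\right) + \left(U{\left(6,-8 \right)} - 87\right) 47 = \left(1 \left(5 + 5\right) 14 \cdot 32 + 24903\right) + \left(\frac{1 - 8}{2 + 6} - 87\right) 47 = \left(1 \cdot 10 \cdot 14 \cdot 32 + 24903\right) + \left(\frac{1}{8} \left(-7\right) - 87\right) 47 = \left(10 \cdot 14 \cdot 32 + 24903\right) + \left(\frac{1}{8} \left(-7\right) - 87\right) 47 = \left(140 \cdot 32 + 24903\right) + \left(- \frac{7}{8} - 87\right) 47 = \left(4480 + 24903\right) - \frac{33041}{8} = 29383 - \frac{33041}{8} = \frac{202023}{8}$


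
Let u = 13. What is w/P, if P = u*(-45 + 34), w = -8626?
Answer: 8626/143 ≈ 60.322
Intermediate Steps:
P = -143 (P = 13*(-45 + 34) = 13*(-11) = -143)
w/P = -8626/(-143) = -8626*(-1/143) = 8626/143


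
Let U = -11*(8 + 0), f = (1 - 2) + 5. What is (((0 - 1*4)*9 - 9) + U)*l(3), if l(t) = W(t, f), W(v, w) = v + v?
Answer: -798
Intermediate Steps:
f = 4 (f = -1 + 5 = 4)
W(v, w) = 2*v
l(t) = 2*t
U = -88 (U = -11*8 = -88)
(((0 - 1*4)*9 - 9) + U)*l(3) = (((0 - 1*4)*9 - 9) - 88)*(2*3) = (((0 - 4)*9 - 9) - 88)*6 = ((-4*9 - 9) - 88)*6 = ((-36 - 9) - 88)*6 = (-45 - 88)*6 = -133*6 = -798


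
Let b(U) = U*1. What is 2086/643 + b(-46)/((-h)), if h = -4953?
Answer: 10302380/3184779 ≈ 3.2349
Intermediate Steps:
b(U) = U
2086/643 + b(-46)/((-h)) = 2086/643 - 46/((-1*(-4953))) = 2086*(1/643) - 46/4953 = 2086/643 - 46*1/4953 = 2086/643 - 46/4953 = 10302380/3184779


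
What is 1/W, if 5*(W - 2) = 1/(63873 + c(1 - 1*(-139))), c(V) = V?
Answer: 320065/640131 ≈ 0.50000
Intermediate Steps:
W = 640131/320065 (W = 2 + 1/(5*(63873 + (1 - 1*(-139)))) = 2 + 1/(5*(63873 + (1 + 139))) = 2 + 1/(5*(63873 + 140)) = 2 + (⅕)/64013 = 2 + (⅕)*(1/64013) = 2 + 1/320065 = 640131/320065 ≈ 2.0000)
1/W = 1/(640131/320065) = 320065/640131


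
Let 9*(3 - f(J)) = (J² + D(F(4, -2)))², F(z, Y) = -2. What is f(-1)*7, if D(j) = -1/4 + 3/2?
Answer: 273/16 ≈ 17.063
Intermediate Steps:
D(j) = 5/4 (D(j) = -1*¼ + 3*(½) = -¼ + 3/2 = 5/4)
f(J) = 3 - (5/4 + J²)²/9 (f(J) = 3 - (J² + 5/4)²/9 = 3 - (5/4 + J²)²/9)
f(-1)*7 = (3 - (5 + 4*(-1)²)²/144)*7 = (3 - (5 + 4*1)²/144)*7 = (3 - (5 + 4)²/144)*7 = (3 - 1/144*9²)*7 = (3 - 1/144*81)*7 = (3 - 9/16)*7 = (39/16)*7 = 273/16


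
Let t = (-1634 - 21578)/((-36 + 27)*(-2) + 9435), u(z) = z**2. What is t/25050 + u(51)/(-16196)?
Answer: -308143314601/1917587369700 ≈ -0.16069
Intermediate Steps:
t = -23212/9453 (t = -23212/(-9*(-2) + 9435) = -23212/(18 + 9435) = -23212/9453 ≈ -2.4555)
t/25050 + u(51)/(-16196) = -23212/9453/25050 + 51**2/(-16196) = -23212/9453*1/25050 + 2601*(-1/16196) = -11606/118398825 - 2601/16196 = -308143314601/1917587369700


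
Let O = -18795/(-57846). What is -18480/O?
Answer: -10180896/179 ≈ -56877.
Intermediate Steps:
O = 6265/19282 (O = -18795*(-1/57846) = 6265/19282 ≈ 0.32491)
-18480/O = -18480/6265/19282 = -18480*19282/6265 = -10180896/179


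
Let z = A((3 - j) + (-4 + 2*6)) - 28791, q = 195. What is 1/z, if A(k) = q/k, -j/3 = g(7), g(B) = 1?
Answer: -14/402879 ≈ -3.4750e-5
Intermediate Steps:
j = -3 (j = -3*1 = -3)
A(k) = 195/k
z = -402879/14 (z = 195/((3 - 1*(-3)) + (-4 + 2*6)) - 28791 = 195/((3 + 3) + (-4 + 12)) - 28791 = 195/(6 + 8) - 28791 = 195/14 - 28791 = -402879/14 ≈ -28777.)
1/z = 1/(-402879/14) = -14/402879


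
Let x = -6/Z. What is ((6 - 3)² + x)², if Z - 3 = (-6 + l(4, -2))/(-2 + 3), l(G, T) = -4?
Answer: 4761/49 ≈ 97.163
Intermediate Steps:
Z = -7 (Z = 3 + (-6 - 4)/(-2 + 3) = 3 - 10/1 = 3 - 10*1 = 3 - 10 = -7)
x = 6/7 (x = -6/(-7) = -6*(-⅐) = 6/7 ≈ 0.85714)
((6 - 3)² + x)² = ((6 - 3)² + 6/7)² = (3² + 6/7)² = (9 + 6/7)² = (69/7)² = 4761/49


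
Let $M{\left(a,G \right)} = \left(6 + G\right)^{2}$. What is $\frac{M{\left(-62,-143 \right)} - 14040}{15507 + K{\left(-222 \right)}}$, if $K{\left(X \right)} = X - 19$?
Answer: $\frac{4729}{15266} \approx 0.30977$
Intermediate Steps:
$K{\left(X \right)} = -19 + X$
$\frac{M{\left(-62,-143 \right)} - 14040}{15507 + K{\left(-222 \right)}} = \frac{\left(6 - 143\right)^{2} - 14040}{15507 - 241} = \frac{\left(-137\right)^{2} - 14040}{15507 - 241} = \frac{18769 - 14040}{15266} = 4729 \cdot \frac{1}{15266} = \frac{4729}{15266}$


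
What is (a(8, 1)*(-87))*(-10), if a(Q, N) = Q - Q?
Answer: 0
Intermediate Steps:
a(Q, N) = 0
(a(8, 1)*(-87))*(-10) = (0*(-87))*(-10) = 0*(-10) = 0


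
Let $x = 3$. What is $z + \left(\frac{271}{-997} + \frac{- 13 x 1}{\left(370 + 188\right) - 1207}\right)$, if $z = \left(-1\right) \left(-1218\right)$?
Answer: $\frac{787973558}{647053} \approx 1217.8$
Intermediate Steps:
$z = 1218$
$z + \left(\frac{271}{-997} + \frac{- 13 x 1}{\left(370 + 188\right) - 1207}\right) = 1218 + \left(\frac{271}{-997} + \frac{\left(-13\right) 3 \cdot 1}{\left(370 + 188\right) - 1207}\right) = 1218 + \left(271 \left(- \frac{1}{997}\right) + \frac{\left(-39\right) 1}{558 - 1207}\right) = 1218 - \left(\frac{271}{997} + \frac{39}{-649}\right) = 1218 - \frac{136996}{647053} = \frac{787973558}{647053}$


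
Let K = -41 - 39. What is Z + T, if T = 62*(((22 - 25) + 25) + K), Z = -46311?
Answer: -49907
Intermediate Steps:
K = -80
T = -3596 (T = 62*(((22 - 25) + 25) - 80) = 62*((-3 + 25) - 80) = 62*(22 - 80) = 62*(-58) = -3596)
Z + T = -46311 - 3596 = -49907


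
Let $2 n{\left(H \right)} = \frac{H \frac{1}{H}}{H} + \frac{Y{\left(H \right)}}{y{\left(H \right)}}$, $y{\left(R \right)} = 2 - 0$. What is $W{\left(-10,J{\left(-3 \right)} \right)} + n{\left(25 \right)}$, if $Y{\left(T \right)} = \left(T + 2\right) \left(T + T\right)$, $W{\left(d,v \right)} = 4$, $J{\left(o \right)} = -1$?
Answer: $\frac{8538}{25} \approx 341.52$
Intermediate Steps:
$Y{\left(T \right)} = 2 T \left(2 + T\right)$ ($Y{\left(T \right)} = \left(2 + T\right) 2 T = 2 T \left(2 + T\right)$)
$y{\left(R \right)} = 2$ ($y{\left(R \right)} = 2 + 0 = 2$)
$n{\left(H \right)} = \frac{1}{2 H} + \frac{H \left(2 + H\right)}{2}$ ($n{\left(H \right)} = \frac{\frac{H \frac{1}{H}}{H} + \frac{2 H \left(2 + H\right)}{2}}{2} = \frac{1 \frac{1}{H} + 2 H \left(2 + H\right) \frac{1}{2}}{2} = \frac{\frac{1}{H} + H \left(2 + H\right)}{2} = \frac{1}{2 H} + \frac{H \left(2 + H\right)}{2}$)
$W{\left(-10,J{\left(-3 \right)} \right)} + n{\left(25 \right)} = 4 + \frac{1 + 25^{2} \left(2 + 25\right)}{2 \cdot 25} = 4 + \frac{1}{2} \cdot \frac{1}{25} \left(1 + 625 \cdot 27\right) = 4 + \frac{1}{2} \cdot \frac{1}{25} \left(1 + 16875\right) = 4 + \frac{1}{2} \cdot \frac{1}{25} \cdot 16876 = 4 + \frac{8438}{25} = \frac{8538}{25}$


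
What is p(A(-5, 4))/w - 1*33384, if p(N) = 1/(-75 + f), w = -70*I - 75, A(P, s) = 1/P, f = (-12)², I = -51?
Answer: -8050718519/241155 ≈ -33384.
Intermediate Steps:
f = 144
w = 3495 (w = -70*(-51) - 75 = 3570 - 75 = 3495)
p(N) = 1/69 (p(N) = 1/(-75 + 144) = 1/69)
p(A(-5, 4))/w - 1*33384 = (1/69)/3495 - 1*33384 = (1/69)*(1/3495) - 33384 = 1/241155 - 33384 = -8050718519/241155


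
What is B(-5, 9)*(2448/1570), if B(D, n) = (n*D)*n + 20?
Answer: -94248/157 ≈ -600.31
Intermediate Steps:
B(D, n) = 20 + D*n**2 (B(D, n) = (D*n)*n + 20 = D*n**2 + 20 = 20 + D*n**2)
B(-5, 9)*(2448/1570) = (20 - 5*9**2)*(2448/1570) = (20 - 5*81)*(2448*(1/1570)) = (20 - 405)*(1224/785) = -385*1224/785 = -94248/157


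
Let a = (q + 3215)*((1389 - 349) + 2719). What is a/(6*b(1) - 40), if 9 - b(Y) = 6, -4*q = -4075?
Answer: -63658665/88 ≈ -7.2339e+5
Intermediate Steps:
q = 4075/4 (q = -1/4*(-4075) = 4075/4 ≈ 1018.8)
b(Y) = 3 (b(Y) = 9 - 1*6 = 9 - 6 = 3)
a = 63658665/4 (a = (4075/4 + 3215)*((1389 - 349) + 2719) = 16935*(1040 + 2719)/4 = (16935/4)*3759 = 63658665/4 ≈ 1.5915e+7)
a/(6*b(1) - 40) = 63658665/(4*(6*3 - 40)) = 63658665/(4*(18 - 40)) = (63658665/4)/(-22) = (63658665/4)*(-1/22) = -63658665/88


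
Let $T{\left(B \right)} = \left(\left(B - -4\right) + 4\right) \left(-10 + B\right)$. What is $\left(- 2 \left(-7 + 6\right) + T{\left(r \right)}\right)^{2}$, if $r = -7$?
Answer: $225$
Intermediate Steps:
$T{\left(B \right)} = \left(-10 + B\right) \left(8 + B\right)$ ($T{\left(B \right)} = \left(\left(B + 4\right) + 4\right) \left(-10 + B\right) = \left(\left(4 + B\right) + 4\right) \left(-10 + B\right) = \left(8 + B\right) \left(-10 + B\right) = \left(-10 + B\right) \left(8 + B\right)$)
$\left(- 2 \left(-7 + 6\right) + T{\left(r \right)}\right)^{2} = \left(- 2 \left(-7 + 6\right) - \left(66 - 49\right)\right)^{2} = \left(\left(-2\right) \left(-1\right) + \left(-80 + 49 + 14\right)\right)^{2} = \left(2 - 17\right)^{2} = \left(-15\right)^{2} = 225$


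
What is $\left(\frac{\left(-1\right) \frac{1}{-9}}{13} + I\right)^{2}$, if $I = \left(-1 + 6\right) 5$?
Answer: $\frac{8561476}{13689} \approx 625.43$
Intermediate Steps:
$I = 25$ ($I = 5 \cdot 5 = 25$)
$\left(\frac{\left(-1\right) \frac{1}{-9}}{13} + I\right)^{2} = \left(\frac{\left(-1\right) \frac{1}{-9}}{13} + 25\right)^{2} = \left(\left(-1\right) \left(- \frac{1}{9}\right) \frac{1}{13} + 25\right)^{2} = \left(\frac{1}{9} \cdot \frac{1}{13} + 25\right)^{2} = \left(\frac{1}{117} + 25\right)^{2} = \left(\frac{2926}{117}\right)^{2} = \frac{8561476}{13689}$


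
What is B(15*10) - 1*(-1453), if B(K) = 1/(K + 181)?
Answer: 480944/331 ≈ 1453.0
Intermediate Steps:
B(K) = 1/(181 + K)
B(15*10) - 1*(-1453) = 1/(181 + 15*10) - 1*(-1453) = 1/(181 + 150) + 1453 = 1/331 + 1453 = 480944/331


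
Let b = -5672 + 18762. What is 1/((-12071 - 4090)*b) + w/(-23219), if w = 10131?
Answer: -306169663487/701703024330 ≈ -0.43632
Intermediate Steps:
b = 13090
1/((-12071 - 4090)*b) + w/(-23219) = 1/(-12071 - 4090*13090) + 10131/(-23219) = (1/13090)/(-16161) + 10131*(-1/23219) = -1/16161*1/13090 - 10131/23219 = -1/211547490 - 10131/23219 = -306169663487/701703024330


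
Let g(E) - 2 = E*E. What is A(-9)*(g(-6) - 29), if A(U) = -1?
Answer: -9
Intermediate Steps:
g(E) = 2 + E² (g(E) = 2 + E*E = 2 + E²)
A(-9)*(g(-6) - 29) = -((2 + (-6)²) - 29) = -((2 + 36) - 29) = -(38 - 29) = -1*9 = -9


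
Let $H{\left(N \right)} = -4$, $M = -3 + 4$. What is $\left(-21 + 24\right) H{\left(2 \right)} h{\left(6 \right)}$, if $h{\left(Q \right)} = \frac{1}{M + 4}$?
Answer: $- \frac{12}{5} \approx -2.4$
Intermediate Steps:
$M = 1$
$h{\left(Q \right)} = \frac{1}{5}$ ($h{\left(Q \right)} = \frac{1}{1 + 4} = \frac{1}{5}$)
$\left(-21 + 24\right) H{\left(2 \right)} h{\left(6 \right)} = \left(-21 + 24\right) \left(-4\right) \frac{1}{5} = 3 \left(-4\right) \frac{1}{5} = \left(-12\right) \frac{1}{5} = - \frac{12}{5}$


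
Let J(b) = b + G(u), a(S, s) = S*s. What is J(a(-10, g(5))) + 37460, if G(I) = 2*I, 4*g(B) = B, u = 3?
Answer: 74907/2 ≈ 37454.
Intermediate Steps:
g(B) = B/4
J(b) = 6 + b (J(b) = b + 2*3 = b + 6 = 6 + b)
J(a(-10, g(5))) + 37460 = (6 - 5*5/2) + 37460 = (6 - 10*5/4) + 37460 = (6 - 25/2) + 37460 = -13/2 + 37460 = 74907/2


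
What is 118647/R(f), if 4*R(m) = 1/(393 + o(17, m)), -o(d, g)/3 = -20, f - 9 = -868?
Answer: 214988364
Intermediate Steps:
f = -859 (f = 9 - 868 = -859)
o(d, g) = 60 (o(d, g) = -3*(-20) = 60)
R(m) = 1/1812 (R(m) = 1/(4*(393 + 60)) = (¼)/453 = (¼)*(1/453) = 1/1812)
118647/R(f) = 118647/(1/1812) = 118647*1812 = 214988364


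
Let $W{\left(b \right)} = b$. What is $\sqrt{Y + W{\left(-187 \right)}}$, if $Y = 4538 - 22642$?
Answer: $i \sqrt{18291} \approx 135.24 i$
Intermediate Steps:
$Y = -18104$ ($Y = 4538 - 22642 = -18104$)
$\sqrt{Y + W{\left(-187 \right)}} = \sqrt{-18104 - 187} = \sqrt{-18291} = i \sqrt{18291}$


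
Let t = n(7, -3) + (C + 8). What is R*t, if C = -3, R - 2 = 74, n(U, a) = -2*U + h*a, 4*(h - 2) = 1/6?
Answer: -2299/2 ≈ -1149.5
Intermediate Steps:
h = 49/24 (h = 2 + (1/6)/4 = 2 + (1*(1/6))/4 = 2 + (1/4)*(1/6) = 2 + 1/24 = 49/24 ≈ 2.0417)
n(U, a) = -2*U + 49*a/24
R = 76 (R = 2 + 74 = 76)
t = -121/8 (t = (-2*7 + (49/24)*(-3)) + (-3 + 8) = (-14 - 49/8) + 5 = -161/8 + 5 = -121/8 ≈ -15.125)
R*t = 76*(-121/8) = -2299/2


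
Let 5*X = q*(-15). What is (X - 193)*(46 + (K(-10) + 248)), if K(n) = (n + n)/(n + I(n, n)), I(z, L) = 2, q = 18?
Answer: -146471/2 ≈ -73236.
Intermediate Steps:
K(n) = 2*n/(2 + n) (K(n) = (n + n)/(n + 2) = (2*n)/(2 + n) = 2*n/(2 + n))
X = -54 (X = (18*(-15))/5 = (⅕)*(-270) = -54)
(X - 193)*(46 + (K(-10) + 248)) = (-54 - 193)*(46 + (2*(-10)/(2 - 10) + 248)) = -247*(46 + (2*(-10)/(-8) + 248)) = -247*(46 + (2*(-10)*(-⅛) + 248)) = -247*(46 + (5/2 + 248)) = -247*(46 + 501/2) = -247*593/2 = -146471/2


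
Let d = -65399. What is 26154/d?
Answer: -26154/65399 ≈ -0.39991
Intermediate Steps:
26154/d = 26154/(-65399) = 26154*(-1/65399) = -26154/65399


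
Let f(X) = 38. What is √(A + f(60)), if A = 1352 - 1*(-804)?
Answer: √2194 ≈ 46.840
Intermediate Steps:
A = 2156 (A = 1352 + 804 = 2156)
√(A + f(60)) = √(2156 + 38) = √2194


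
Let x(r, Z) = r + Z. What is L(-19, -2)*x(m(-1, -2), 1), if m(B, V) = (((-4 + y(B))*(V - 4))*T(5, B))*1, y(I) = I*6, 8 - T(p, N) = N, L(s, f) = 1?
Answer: 541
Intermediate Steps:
T(p, N) = 8 - N
y(I) = 6*I
m(B, V) = (-4 + V)*(-4 + 6*B)*(8 - B) (m(B, V) = (((-4 + 6*B)*(V - 4))*(8 - B))*1 = (((-4 + 6*B)*(-4 + V))*(8 - B))*1 = (((-4 + V)*(-4 + 6*B))*(8 - B))*1 = ((-4 + V)*(-4 + 6*B)*(8 - B))*1 = (-4 + V)*(-4 + 6*B)*(8 - B))
x(r, Z) = Z + r
L(-19, -2)*x(m(-1, -2), 1) = 1*(1 + 2*(-8 - 1)*(-8 + 2*(-2) + 12*(-1) - 3*(-1)*(-2))) = 1*(1 + 2*(-9)*(-8 - 4 - 12 - 6)) = 1*(1 + 2*(-9)*(-30)) = 1*(1 + 540) = 1*541 = 541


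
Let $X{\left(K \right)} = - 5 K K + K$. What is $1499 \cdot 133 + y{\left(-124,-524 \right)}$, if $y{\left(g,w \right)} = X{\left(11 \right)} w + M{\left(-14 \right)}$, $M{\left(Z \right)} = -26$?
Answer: $510597$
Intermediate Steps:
$X{\left(K \right)} = K - 5 K^{2}$ ($X{\left(K \right)} = - 5 K^{2} + K = K - 5 K^{2}$)
$y{\left(g,w \right)} = -26 - 594 w$ ($y{\left(g,w \right)} = 11 \left(1 - 55\right) w - 26 = 11 \left(-54\right) w - 26 = - 594 w - 26 = -26 - 594 w$)
$1499 \cdot 133 + y{\left(-124,-524 \right)} = 1499 \cdot 133 - -311230 = 199367 + \left(-26 + 311256\right) = 199367 + 311230 = 510597$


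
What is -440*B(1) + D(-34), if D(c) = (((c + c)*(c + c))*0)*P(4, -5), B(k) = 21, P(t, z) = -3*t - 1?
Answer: -9240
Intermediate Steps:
P(t, z) = -1 - 3*t
D(c) = 0 (D(c) = (((c + c)*(c + c))*0)*(-1 - 3*4) = (((2*c)*(2*c))*0)*(-1 - 12) = ((4*c²)*0)*(-13) = 0*(-13) = 0)
-440*B(1) + D(-34) = -440*21 + 0 = -9240 + 0 = -9240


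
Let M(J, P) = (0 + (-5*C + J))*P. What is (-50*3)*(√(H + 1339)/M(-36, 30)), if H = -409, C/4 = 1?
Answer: 5*√930/56 ≈ 2.7228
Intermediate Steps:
C = 4 (C = 4*1 = 4)
M(J, P) = P*(-20 + J) (M(J, P) = (0 + (-5*4 + J))*P = (0 + (-20 + J))*P = (-20 + J)*P = P*(-20 + J))
(-50*3)*(√(H + 1339)/M(-36, 30)) = (-50*3)*(√(-409 + 1339)/((30*(-20 - 36)))) = -150*√930/(30*(-56)) = -150*√930/(-1680) = -150*√930*(-1)/1680 = -(-5)*√930/56 = 5*√930/56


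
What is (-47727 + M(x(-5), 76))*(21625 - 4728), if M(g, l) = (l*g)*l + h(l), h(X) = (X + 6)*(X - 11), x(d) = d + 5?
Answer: -716382109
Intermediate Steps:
x(d) = 5 + d
h(X) = (-11 + X)*(6 + X) (h(X) = (6 + X)*(-11 + X) = (-11 + X)*(6 + X))
M(g, l) = -66 + l² - 5*l + g*l² (M(g, l) = (l*g)*l + (-66 + l² - 5*l) = (g*l)*l + (-66 + l² - 5*l) = g*l² + (-66 + l² - 5*l) = -66 + l² - 5*l + g*l²)
(-47727 + M(x(-5), 76))*(21625 - 4728) = (-47727 + (-66 + 76² - 5*76 + (5 - 5)*76²))*(21625 - 4728) = (-47727 + (-66 + 5776 - 380 + 0*5776))*16897 = (-47727 + (-66 + 5776 - 380 + 0))*16897 = (-47727 + 5330)*16897 = -42397*16897 = -716382109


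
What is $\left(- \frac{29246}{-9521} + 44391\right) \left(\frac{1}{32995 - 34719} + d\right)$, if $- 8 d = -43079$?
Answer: $\frac{7847844359388979}{32828408} \approx 2.3906 \cdot 10^{8}$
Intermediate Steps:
$d = \frac{43079}{8}$ ($d = \left(- \frac{1}{8}\right) \left(-43079\right) = \frac{43079}{8} \approx 5384.9$)
$\left(- \frac{29246}{-9521} + 44391\right) \left(\frac{1}{32995 - 34719} + d\right) = \left(- \frac{29246}{-9521} + 44391\right) \left(\frac{1}{32995 - 34719} + \frac{43079}{8}\right) = \left(\left(-29246\right) \left(- \frac{1}{9521}\right) + 44391\right) \left(\frac{1}{-1724} + \frac{43079}{8}\right) = \left(\frac{29246}{9521} + 44391\right) \left(- \frac{1}{1724} + \frac{43079}{8}\right) = \frac{422675957}{9521} \cdot \frac{18567047}{3448} = \frac{7847844359388979}{32828408}$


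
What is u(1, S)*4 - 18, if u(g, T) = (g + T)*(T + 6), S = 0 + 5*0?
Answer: 6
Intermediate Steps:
S = 0 (S = 0 + 0 = 0)
u(g, T) = (6 + T)*(T + g) (u(g, T) = (T + g)*(6 + T) = (6 + T)*(T + g))
u(1, S)*4 - 18 = (0² + 6*0 + 6*1 + 0*1)*4 - 18 = (0 + 0 + 6 + 0)*4 - 18 = 6*4 - 18 = 24 - 18 = 6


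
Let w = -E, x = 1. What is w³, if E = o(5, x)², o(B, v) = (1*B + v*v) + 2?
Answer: -262144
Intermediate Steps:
o(B, v) = 2 + B + v² (o(B, v) = (B + v²) + 2 = 2 + B + v²)
E = 64 (E = (2 + 5 + 1²)² = (2 + 5 + 1)² = 8² = 64)
w = -64 (w = -1*64 = -64)
w³ = (-64)³ = -262144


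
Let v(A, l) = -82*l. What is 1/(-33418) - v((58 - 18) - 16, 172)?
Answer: 471327471/33418 ≈ 14104.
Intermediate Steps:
1/(-33418) - v((58 - 18) - 16, 172) = 1/(-33418) - (-82)*172 = -1/33418 - 1*(-14104) = -1/33418 + 14104 = 471327471/33418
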